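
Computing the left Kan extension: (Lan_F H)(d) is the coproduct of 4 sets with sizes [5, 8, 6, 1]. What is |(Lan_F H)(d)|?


Pointwise, the left Kan extension (Lan_F H)(d) is the colimit, indexed
by the comma category (F downarrow d), of H composed with the
projection (F downarrow d) -> C. Here that colimit is given
as a coproduct (disjoint union) of sets, so its cardinality is the
sum of the sizes of the summands.
Coproduct of sets with sizes: 5 + 8 + 6 + 1
= 20

20


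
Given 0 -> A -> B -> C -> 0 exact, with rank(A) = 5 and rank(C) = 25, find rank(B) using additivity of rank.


For a short exact sequence 0 -> A -> B -> C -> 0,
rank is additive: rank(B) = rank(A) + rank(C).
rank(B) = 5 + 25 = 30

30


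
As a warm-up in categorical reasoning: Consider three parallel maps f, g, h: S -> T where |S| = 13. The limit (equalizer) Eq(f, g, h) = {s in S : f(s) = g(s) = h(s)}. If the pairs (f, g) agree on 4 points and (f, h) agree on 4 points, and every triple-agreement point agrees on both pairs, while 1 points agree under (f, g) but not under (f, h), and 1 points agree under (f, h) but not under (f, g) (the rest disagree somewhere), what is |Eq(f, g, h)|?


Eq(f, g, h) is the triple-agreement set: points in S where all three
maps take the same value. Using inclusion-exclusion on the pairwise data:
Pair (f, g) agrees on 4 points; pair (f, h) on 4 points.
Points agreeing under (f, g) but not (f, h) = 1; under (f, h) but not (f, g) = 1.
Triple-agreement = agreement-in-(f, g) minus points that agree under (f, g) but not (f, h):
|Eq(f, g, h)| = 4 - 1 = 3
(cross-check via (f, h): 4 - 1 = 3.)

3


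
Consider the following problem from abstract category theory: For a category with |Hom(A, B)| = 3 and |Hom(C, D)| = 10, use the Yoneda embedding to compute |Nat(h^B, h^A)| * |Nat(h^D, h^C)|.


By the Yoneda lemma, Nat(h^B, h^A) is isomorphic to Hom(A, B),
so |Nat(h^B, h^A)| = |Hom(A, B)| and |Nat(h^D, h^C)| = |Hom(C, D)|.
|Hom(A, B)| = 3, |Hom(C, D)| = 10.
|Nat(h^B, h^A) x Nat(h^D, h^C)| = 3 * 10 = 30

30


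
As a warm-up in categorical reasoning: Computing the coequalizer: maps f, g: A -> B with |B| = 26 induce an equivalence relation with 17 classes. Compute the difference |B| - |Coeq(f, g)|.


The coequalizer Coeq(f, g) = B / ~ has one element per equivalence class.
|B| = 26, |Coeq(f, g)| = 17.
|B| - |Coeq(f, g)| = 26 - 17 = 9.

9


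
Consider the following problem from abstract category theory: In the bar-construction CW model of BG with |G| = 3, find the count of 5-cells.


In the bar-construction CW model of BG, the n-cells are indexed by
n-tuples [g_1|...|g_n] of non-identity elements of G (degenerate
simplices with some g_i = e do not contribute cells), so there are
(|G| - 1)^n n-cells.
For dim = 5 with |G| = 3:
cells = (3 - 1)^5 = 2^5 = 32

32


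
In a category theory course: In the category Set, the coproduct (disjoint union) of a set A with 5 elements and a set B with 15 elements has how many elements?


In Set, the coproduct A + B is the disjoint union.
|A + B| = |A| + |B| = 5 + 15 = 20

20


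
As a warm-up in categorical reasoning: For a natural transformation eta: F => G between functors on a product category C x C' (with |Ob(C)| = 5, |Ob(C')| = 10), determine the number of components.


A natural transformation eta: F => G assigns one component morphism per
object of the domain category.
The domain is the product category C x C', so
|Ob(C x C')| = |Ob(C)| * |Ob(C')| = 5 * 10 = 50.
Therefore eta has 50 component morphisms.

50


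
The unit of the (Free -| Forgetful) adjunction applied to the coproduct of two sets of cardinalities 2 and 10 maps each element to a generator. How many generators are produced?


The unit eta_X: X -> U(F(X)) of the Free-Forgetful adjunction
maps each element of X to a generator of F(X). For X = S + T (disjoint
union in Set), |S + T| = |S| + |T|.
Total mappings = 2 + 10 = 12.

12


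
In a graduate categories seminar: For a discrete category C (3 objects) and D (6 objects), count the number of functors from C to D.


A functor from a discrete category C to D is determined by
where each object maps. Each of the 3 objects of C can map
to any of the 6 objects of D independently.
Number of functors = 6^3 = 216

216


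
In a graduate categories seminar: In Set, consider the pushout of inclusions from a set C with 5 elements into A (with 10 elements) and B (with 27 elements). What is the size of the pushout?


The pushout A +_C B identifies the images of C in A and B.
|A +_C B| = |A| + |B| - |C| (for injections).
= 10 + 27 - 5 = 32

32


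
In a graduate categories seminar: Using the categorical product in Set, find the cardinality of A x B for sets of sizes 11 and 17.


In Set, the product A x B is the Cartesian product.
By the universal property, |A x B| = |A| * |B|.
|A x B| = 11 * 17 = 187

187


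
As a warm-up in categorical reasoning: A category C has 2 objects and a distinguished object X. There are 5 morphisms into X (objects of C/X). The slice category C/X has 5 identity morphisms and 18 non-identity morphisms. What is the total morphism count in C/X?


In the slice category C/X, objects are morphisms to X.
Identity morphisms: 5 (one per object of C/X).
Non-identity morphisms: 18.
Total = 5 + 18 = 23

23


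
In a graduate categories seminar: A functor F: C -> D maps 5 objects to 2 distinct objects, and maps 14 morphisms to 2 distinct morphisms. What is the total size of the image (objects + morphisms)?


The image of F consists of distinct objects and distinct morphisms.
|Im(F)| on objects = 2
|Im(F)| on morphisms = 2
Total image cardinality = 2 + 2 = 4

4


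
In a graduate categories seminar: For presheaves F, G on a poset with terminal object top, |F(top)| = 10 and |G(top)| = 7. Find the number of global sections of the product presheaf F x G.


Global sections of a presheaf on a poset with terminal top satisfy
Gamma(H) ~ H(top). Presheaves admit pointwise products, so
(F x G)(top) = F(top) x G(top) (Cartesian product).
|Gamma(F x G)| = |F(top)| * |G(top)| = 10 * 7 = 70.

70


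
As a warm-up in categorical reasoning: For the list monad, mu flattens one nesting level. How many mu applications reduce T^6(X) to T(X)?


Each application of mu: T^2 -> T removes one layer of nesting.
Starting at depth 6 (i.e., T^6(X)), we need to reach T(X).
Number of mu applications = 6 - 1 = 5

5


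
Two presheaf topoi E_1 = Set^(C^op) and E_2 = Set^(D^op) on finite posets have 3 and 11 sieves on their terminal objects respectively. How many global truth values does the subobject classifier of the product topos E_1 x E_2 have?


In a product of presheaf topoi E_1 x E_2, the subobject classifier
is Omega = Omega_1 x Omega_2 (componentwise), so
|Omega(top)| = |Omega_1(top_1)| * |Omega_2(top_2)|.
= 3 * 11 = 33.

33


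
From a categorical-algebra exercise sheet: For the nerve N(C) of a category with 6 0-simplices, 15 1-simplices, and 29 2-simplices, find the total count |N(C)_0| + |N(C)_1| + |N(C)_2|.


The 2-skeleton of the nerve N(C) consists of simplices in dimensions 0, 1, 2:
  |N(C)_0| = 6 (objects)
  |N(C)_1| = 15 (morphisms)
  |N(C)_2| = 29 (composable pairs)
Total = 6 + 15 + 29 = 50

50


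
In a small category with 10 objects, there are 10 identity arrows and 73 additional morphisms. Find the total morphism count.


Each object has an identity morphism, giving 10 identities.
Adding the 73 non-identity morphisms:
Total = 10 + 73 = 83

83


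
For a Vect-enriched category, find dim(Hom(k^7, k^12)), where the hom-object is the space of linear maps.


In Vect-enriched categories, Hom(k^n, k^m) is the space of m x n matrices.
dim(Hom(k^7, k^12)) = 12 * 7 = 84

84


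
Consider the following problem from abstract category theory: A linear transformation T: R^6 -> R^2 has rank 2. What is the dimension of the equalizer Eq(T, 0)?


The equalizer of f and the zero map is ker(f).
By the rank-nullity theorem: dim(ker(f)) = dim(domain) - rank(f).
dim(ker(f)) = 6 - 2 = 4

4


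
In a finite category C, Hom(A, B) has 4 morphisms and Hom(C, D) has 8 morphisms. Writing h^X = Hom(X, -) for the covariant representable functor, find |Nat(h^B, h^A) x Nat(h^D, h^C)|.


By the Yoneda lemma, Nat(h^B, h^A) is isomorphic to Hom(A, B),
so |Nat(h^B, h^A)| = |Hom(A, B)| and |Nat(h^D, h^C)| = |Hom(C, D)|.
|Hom(A, B)| = 4, |Hom(C, D)| = 8.
|Nat(h^B, h^A) x Nat(h^D, h^C)| = 4 * 8 = 32

32


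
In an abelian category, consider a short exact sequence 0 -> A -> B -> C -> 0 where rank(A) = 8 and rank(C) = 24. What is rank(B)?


For a short exact sequence 0 -> A -> B -> C -> 0,
rank is additive: rank(B) = rank(A) + rank(C).
rank(B) = 8 + 24 = 32

32


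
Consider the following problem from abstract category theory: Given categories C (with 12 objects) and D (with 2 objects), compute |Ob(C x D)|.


The product category C x D has objects that are pairs (c, d).
Number of pairs = |Ob(C)| * |Ob(D)| = 12 * 2 = 24

24


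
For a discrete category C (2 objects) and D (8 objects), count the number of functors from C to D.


A functor from a discrete category C to D is determined by
where each object maps. Each of the 2 objects of C can map
to any of the 8 objects of D independently.
Number of functors = 8^2 = 64

64


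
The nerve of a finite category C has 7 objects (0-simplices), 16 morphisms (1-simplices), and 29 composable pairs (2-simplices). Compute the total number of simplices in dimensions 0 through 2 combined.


The 2-skeleton of the nerve N(C) consists of simplices in dimensions 0, 1, 2:
  |N(C)_0| = 7 (objects)
  |N(C)_1| = 16 (morphisms)
  |N(C)_2| = 29 (composable pairs)
Total = 7 + 16 + 29 = 52

52


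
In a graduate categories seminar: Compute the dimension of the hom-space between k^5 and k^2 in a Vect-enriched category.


In Vect-enriched categories, Hom(k^n, k^m) is the space of m x n matrices.
dim(Hom(k^5, k^2)) = 2 * 5 = 10

10


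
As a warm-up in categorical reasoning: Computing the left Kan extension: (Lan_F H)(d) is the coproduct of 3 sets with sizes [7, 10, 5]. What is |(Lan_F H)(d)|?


Pointwise, the left Kan extension (Lan_F H)(d) is the colimit, indexed
by the comma category (F downarrow d), of H composed with the
projection (F downarrow d) -> C. Here that colimit is given
as a coproduct (disjoint union) of sets, so its cardinality is the
sum of the sizes of the summands.
Coproduct of sets with sizes: 7 + 10 + 5
= 22

22


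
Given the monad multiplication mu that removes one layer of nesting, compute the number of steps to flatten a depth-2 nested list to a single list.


Each application of mu: T^2 -> T removes one layer of nesting.
Starting at depth 2 (i.e., T^2(X)), we need to reach T(X).
Number of mu applications = 2 - 1 = 1

1


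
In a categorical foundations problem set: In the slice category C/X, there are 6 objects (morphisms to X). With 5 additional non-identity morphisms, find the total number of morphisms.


In the slice category C/X, objects are morphisms to X.
Identity morphisms: 6 (one per object of C/X).
Non-identity morphisms: 5.
Total = 6 + 5 = 11

11


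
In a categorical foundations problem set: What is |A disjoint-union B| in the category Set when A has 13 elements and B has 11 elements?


In Set, the coproduct A + B is the disjoint union.
|A + B| = |A| + |B| = 13 + 11 = 24

24


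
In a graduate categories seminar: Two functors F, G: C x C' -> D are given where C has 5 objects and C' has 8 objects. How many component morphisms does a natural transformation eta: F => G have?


A natural transformation eta: F => G assigns one component morphism per
object of the domain category.
The domain is the product category C x C', so
|Ob(C x C')| = |Ob(C)| * |Ob(C')| = 5 * 8 = 40.
Therefore eta has 40 component morphisms.

40


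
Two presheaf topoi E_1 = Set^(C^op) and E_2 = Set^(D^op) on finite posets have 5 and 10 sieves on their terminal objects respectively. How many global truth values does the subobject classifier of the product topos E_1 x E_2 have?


In a product of presheaf topoi E_1 x E_2, the subobject classifier
is Omega = Omega_1 x Omega_2 (componentwise), so
|Omega(top)| = |Omega_1(top_1)| * |Omega_2(top_2)|.
= 5 * 10 = 50.

50


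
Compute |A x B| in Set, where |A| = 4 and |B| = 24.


In Set, the product A x B is the Cartesian product.
By the universal property, |A x B| = |A| * |B|.
|A x B| = 4 * 24 = 96

96


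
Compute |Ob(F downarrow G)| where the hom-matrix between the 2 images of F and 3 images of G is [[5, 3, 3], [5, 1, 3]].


Objects of (F downarrow G) are triples (a, b, h: F(a)->G(b)).
The count equals the sum of all entries in the hom-matrix.
sum(row 0) = 11
sum(row 1) = 9
Grand total = 20

20


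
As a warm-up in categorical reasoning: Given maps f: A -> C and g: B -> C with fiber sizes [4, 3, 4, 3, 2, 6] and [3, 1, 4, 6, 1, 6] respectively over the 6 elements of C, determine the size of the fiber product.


The pullback A x_C B consists of pairs (a, b) with f(a) = g(b).
For each element c in C, the fiber product has |f^-1(c)| * |g^-1(c)| elements.
Summing over C: 4 * 3 + 3 * 1 + 4 * 4 + 3 * 6 + 2 * 1 + 6 * 6
= 12 + 3 + 16 + 18 + 2 + 36 = 87

87


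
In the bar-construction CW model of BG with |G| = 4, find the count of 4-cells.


In the bar-construction CW model of BG, the n-cells are indexed by
n-tuples [g_1|...|g_n] of non-identity elements of G (degenerate
simplices with some g_i = e do not contribute cells), so there are
(|G| - 1)^n n-cells.
For dim = 4 with |G| = 4:
cells = (4 - 1)^4 = 3^4 = 81

81


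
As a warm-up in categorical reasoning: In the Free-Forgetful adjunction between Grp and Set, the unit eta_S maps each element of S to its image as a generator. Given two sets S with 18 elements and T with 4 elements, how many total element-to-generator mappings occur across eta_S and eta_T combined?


The unit eta_X: X -> U(F(X)) of the Free-Forgetful adjunction
maps each element of X to a generator of F(X). For X = S + T (disjoint
union in Set), |S + T| = |S| + |T|.
Total mappings = 18 + 4 = 22.

22


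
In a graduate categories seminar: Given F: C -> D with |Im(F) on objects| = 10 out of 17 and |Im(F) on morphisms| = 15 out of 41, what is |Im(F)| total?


The image of F consists of distinct objects and distinct morphisms.
|Im(F)| on objects = 10
|Im(F)| on morphisms = 15
Total image cardinality = 10 + 15 = 25

25


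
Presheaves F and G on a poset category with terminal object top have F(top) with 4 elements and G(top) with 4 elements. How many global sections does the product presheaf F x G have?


Global sections of a presheaf on a poset with terminal top satisfy
Gamma(H) ~ H(top). Presheaves admit pointwise products, so
(F x G)(top) = F(top) x G(top) (Cartesian product).
|Gamma(F x G)| = |F(top)| * |G(top)| = 4 * 4 = 16.

16


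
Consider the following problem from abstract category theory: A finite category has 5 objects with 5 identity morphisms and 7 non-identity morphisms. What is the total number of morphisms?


Each object has an identity morphism, giving 5 identities.
Adding the 7 non-identity morphisms:
Total = 5 + 7 = 12

12


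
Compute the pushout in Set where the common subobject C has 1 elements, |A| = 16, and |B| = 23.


The pushout A +_C B identifies the images of C in A and B.
|A +_C B| = |A| + |B| - |C| (for injections).
= 16 + 23 - 1 = 38

38


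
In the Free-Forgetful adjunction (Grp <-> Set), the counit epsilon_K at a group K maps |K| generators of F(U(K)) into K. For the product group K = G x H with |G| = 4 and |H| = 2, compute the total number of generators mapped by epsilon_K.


The counit epsilon_K: F(U(K)) -> K of the Free-Forgetful adjunction
maps |K| generators of F(U(K)) into K. For K = G x H (the product group),
|G x H| = |G| * |H|.
Total generators mapped = 4 * 2 = 8.

8


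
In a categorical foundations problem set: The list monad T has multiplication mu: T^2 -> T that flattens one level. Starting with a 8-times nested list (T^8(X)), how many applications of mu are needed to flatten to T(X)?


Each application of mu: T^2 -> T removes one layer of nesting.
Starting at depth 8 (i.e., T^8(X)), we need to reach T(X).
Number of mu applications = 8 - 1 = 7

7


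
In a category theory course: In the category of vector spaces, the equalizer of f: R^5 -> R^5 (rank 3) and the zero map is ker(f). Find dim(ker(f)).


The equalizer of f and the zero map is ker(f).
By the rank-nullity theorem: dim(ker(f)) = dim(domain) - rank(f).
dim(ker(f)) = 5 - 3 = 2

2


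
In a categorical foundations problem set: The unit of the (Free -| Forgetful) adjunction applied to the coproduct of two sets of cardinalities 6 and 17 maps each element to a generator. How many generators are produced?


The unit eta_X: X -> U(F(X)) of the Free-Forgetful adjunction
maps each element of X to a generator of F(X). For X = S + T (disjoint
union in Set), |S + T| = |S| + |T|.
Total mappings = 6 + 17 = 23.

23


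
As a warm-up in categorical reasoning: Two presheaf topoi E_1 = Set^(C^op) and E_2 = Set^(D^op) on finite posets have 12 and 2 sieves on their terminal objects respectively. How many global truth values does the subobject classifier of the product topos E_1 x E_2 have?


In a product of presheaf topoi E_1 x E_2, the subobject classifier
is Omega = Omega_1 x Omega_2 (componentwise), so
|Omega(top)| = |Omega_1(top_1)| * |Omega_2(top_2)|.
= 12 * 2 = 24.

24


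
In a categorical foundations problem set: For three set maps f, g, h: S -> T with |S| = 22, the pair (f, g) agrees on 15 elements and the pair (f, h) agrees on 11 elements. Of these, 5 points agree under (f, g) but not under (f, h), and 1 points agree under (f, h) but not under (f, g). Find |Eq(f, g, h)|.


Eq(f, g, h) is the triple-agreement set: points in S where all three
maps take the same value. Using inclusion-exclusion on the pairwise data:
Pair (f, g) agrees on 15 points; pair (f, h) on 11 points.
Points agreeing under (f, g) but not (f, h) = 5; under (f, h) but not (f, g) = 1.
Triple-agreement = agreement-in-(f, g) minus points that agree under (f, g) but not (f, h):
|Eq(f, g, h)| = 15 - 5 = 10
(cross-check via (f, h): 11 - 1 = 10.)

10


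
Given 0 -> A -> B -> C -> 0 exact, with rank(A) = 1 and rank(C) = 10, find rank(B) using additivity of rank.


For a short exact sequence 0 -> A -> B -> C -> 0,
rank is additive: rank(B) = rank(A) + rank(C).
rank(B) = 1 + 10 = 11

11


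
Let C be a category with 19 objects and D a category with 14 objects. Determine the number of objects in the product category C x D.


The product category C x D has objects that are pairs (c, d).
Number of pairs = |Ob(C)| * |Ob(D)| = 19 * 14 = 266

266


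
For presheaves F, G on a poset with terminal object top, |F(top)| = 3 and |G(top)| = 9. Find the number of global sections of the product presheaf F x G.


Global sections of a presheaf on a poset with terminal top satisfy
Gamma(H) ~ H(top). Presheaves admit pointwise products, so
(F x G)(top) = F(top) x G(top) (Cartesian product).
|Gamma(F x G)| = |F(top)| * |G(top)| = 3 * 9 = 27.

27


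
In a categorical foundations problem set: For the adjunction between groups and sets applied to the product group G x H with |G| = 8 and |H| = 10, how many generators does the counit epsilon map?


The counit epsilon_K: F(U(K)) -> K of the Free-Forgetful adjunction
maps |K| generators of F(U(K)) into K. For K = G x H (the product group),
|G x H| = |G| * |H|.
Total generators mapped = 8 * 10 = 80.

80


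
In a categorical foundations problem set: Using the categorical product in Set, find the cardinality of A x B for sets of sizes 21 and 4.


In Set, the product A x B is the Cartesian product.
By the universal property, |A x B| = |A| * |B|.
|A x B| = 21 * 4 = 84

84


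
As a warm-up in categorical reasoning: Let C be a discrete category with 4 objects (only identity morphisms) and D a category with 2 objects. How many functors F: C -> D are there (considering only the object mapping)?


A functor from a discrete category C to D is determined by
where each object maps. Each of the 4 objects of C can map
to any of the 2 objects of D independently.
Number of functors = 2^4 = 16

16


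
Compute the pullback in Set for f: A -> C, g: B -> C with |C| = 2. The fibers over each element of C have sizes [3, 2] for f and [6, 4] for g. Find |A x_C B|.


The pullback A x_C B consists of pairs (a, b) with f(a) = g(b).
For each element c in C, the fiber product has |f^-1(c)| * |g^-1(c)| elements.
Summing over C: 3 * 6 + 2 * 4
= 18 + 8 = 26

26


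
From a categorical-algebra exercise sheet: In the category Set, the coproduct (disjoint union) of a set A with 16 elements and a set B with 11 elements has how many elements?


In Set, the coproduct A + B is the disjoint union.
|A + B| = |A| + |B| = 16 + 11 = 27

27


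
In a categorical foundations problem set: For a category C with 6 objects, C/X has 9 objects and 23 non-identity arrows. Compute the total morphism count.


In the slice category C/X, objects are morphisms to X.
Identity morphisms: 9 (one per object of C/X).
Non-identity morphisms: 23.
Total = 9 + 23 = 32

32


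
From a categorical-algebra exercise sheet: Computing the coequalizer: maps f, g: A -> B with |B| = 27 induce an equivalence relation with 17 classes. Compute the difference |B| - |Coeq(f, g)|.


The coequalizer Coeq(f, g) = B / ~ has one element per equivalence class.
|B| = 27, |Coeq(f, g)| = 17.
|B| - |Coeq(f, g)| = 27 - 17 = 10.

10


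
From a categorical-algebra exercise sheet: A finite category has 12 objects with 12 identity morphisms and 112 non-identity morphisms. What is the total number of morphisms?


Each object has an identity morphism, giving 12 identities.
Adding the 112 non-identity morphisms:
Total = 12 + 112 = 124

124


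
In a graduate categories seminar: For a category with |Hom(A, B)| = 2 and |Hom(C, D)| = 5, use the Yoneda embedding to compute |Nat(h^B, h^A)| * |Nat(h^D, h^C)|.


By the Yoneda lemma, Nat(h^B, h^A) is isomorphic to Hom(A, B),
so |Nat(h^B, h^A)| = |Hom(A, B)| and |Nat(h^D, h^C)| = |Hom(C, D)|.
|Hom(A, B)| = 2, |Hom(C, D)| = 5.
|Nat(h^B, h^A) x Nat(h^D, h^C)| = 2 * 5 = 10

10


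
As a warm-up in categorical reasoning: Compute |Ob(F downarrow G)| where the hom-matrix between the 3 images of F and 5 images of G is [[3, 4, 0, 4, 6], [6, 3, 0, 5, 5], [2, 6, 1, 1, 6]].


Objects of (F downarrow G) are triples (a, b, h: F(a)->G(b)).
The count equals the sum of all entries in the hom-matrix.
sum(row 0) = 17
sum(row 1) = 19
sum(row 2) = 16
Grand total = 52

52


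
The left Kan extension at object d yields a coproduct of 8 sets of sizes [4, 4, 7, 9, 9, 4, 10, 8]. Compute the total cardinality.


Pointwise, the left Kan extension (Lan_F H)(d) is the colimit, indexed
by the comma category (F downarrow d), of H composed with the
projection (F downarrow d) -> C. Here that colimit is given
as a coproduct (disjoint union) of sets, so its cardinality is the
sum of the sizes of the summands.
Coproduct of sets with sizes: 4 + 4 + 7 + 9 + 9 + 4 + 10 + 8
= 55

55


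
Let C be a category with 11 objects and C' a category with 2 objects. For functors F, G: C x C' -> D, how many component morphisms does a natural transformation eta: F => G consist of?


A natural transformation eta: F => G assigns one component morphism per
object of the domain category.
The domain is the product category C x C', so
|Ob(C x C')| = |Ob(C)| * |Ob(C')| = 11 * 2 = 22.
Therefore eta has 22 component morphisms.

22


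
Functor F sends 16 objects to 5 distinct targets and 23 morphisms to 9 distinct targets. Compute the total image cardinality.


The image of F consists of distinct objects and distinct morphisms.
|Im(F)| on objects = 5
|Im(F)| on morphisms = 9
Total image cardinality = 5 + 9 = 14

14


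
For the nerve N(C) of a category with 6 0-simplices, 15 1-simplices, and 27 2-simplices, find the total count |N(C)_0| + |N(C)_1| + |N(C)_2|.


The 2-skeleton of the nerve N(C) consists of simplices in dimensions 0, 1, 2:
  |N(C)_0| = 6 (objects)
  |N(C)_1| = 15 (morphisms)
  |N(C)_2| = 27 (composable pairs)
Total = 6 + 15 + 27 = 48

48


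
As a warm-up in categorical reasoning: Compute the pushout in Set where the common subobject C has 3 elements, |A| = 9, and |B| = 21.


The pushout A +_C B identifies the images of C in A and B.
|A +_C B| = |A| + |B| - |C| (for injections).
= 9 + 21 - 3 = 27

27


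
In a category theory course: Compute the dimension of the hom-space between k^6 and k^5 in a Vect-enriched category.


In Vect-enriched categories, Hom(k^n, k^m) is the space of m x n matrices.
dim(Hom(k^6, k^5)) = 5 * 6 = 30

30


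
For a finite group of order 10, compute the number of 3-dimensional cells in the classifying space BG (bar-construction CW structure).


In the bar-construction CW model of BG, the n-cells are indexed by
n-tuples [g_1|...|g_n] of non-identity elements of G (degenerate
simplices with some g_i = e do not contribute cells), so there are
(|G| - 1)^n n-cells.
For dim = 3 with |G| = 10:
cells = (10 - 1)^3 = 9^3 = 729

729


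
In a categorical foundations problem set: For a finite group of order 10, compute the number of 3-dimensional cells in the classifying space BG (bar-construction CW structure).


In the bar-construction CW model of BG, the n-cells are indexed by
n-tuples [g_1|...|g_n] of non-identity elements of G (degenerate
simplices with some g_i = e do not contribute cells), so there are
(|G| - 1)^n n-cells.
For dim = 3 with |G| = 10:
cells = (10 - 1)^3 = 9^3 = 729

729


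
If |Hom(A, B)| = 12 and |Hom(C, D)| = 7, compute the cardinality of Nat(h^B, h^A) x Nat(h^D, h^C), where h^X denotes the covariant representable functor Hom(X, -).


By the Yoneda lemma, Nat(h^B, h^A) is isomorphic to Hom(A, B),
so |Nat(h^B, h^A)| = |Hom(A, B)| and |Nat(h^D, h^C)| = |Hom(C, D)|.
|Hom(A, B)| = 12, |Hom(C, D)| = 7.
|Nat(h^B, h^A) x Nat(h^D, h^C)| = 12 * 7 = 84

84


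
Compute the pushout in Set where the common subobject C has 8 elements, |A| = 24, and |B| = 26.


The pushout A +_C B identifies the images of C in A and B.
|A +_C B| = |A| + |B| - |C| (for injections).
= 24 + 26 - 8 = 42

42


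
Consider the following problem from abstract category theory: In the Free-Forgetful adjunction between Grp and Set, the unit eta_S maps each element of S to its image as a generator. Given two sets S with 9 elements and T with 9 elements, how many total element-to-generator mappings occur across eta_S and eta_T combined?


The unit eta_X: X -> U(F(X)) of the Free-Forgetful adjunction
maps each element of X to a generator of F(X). For X = S + T (disjoint
union in Set), |S + T| = |S| + |T|.
Total mappings = 9 + 9 = 18.

18


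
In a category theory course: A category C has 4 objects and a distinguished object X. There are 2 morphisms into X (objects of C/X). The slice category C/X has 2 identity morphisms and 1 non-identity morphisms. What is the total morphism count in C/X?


In the slice category C/X, objects are morphisms to X.
Identity morphisms: 2 (one per object of C/X).
Non-identity morphisms: 1.
Total = 2 + 1 = 3

3


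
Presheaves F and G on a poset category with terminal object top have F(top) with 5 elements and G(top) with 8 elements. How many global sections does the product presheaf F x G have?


Global sections of a presheaf on a poset with terminal top satisfy
Gamma(H) ~ H(top). Presheaves admit pointwise products, so
(F x G)(top) = F(top) x G(top) (Cartesian product).
|Gamma(F x G)| = |F(top)| * |G(top)| = 5 * 8 = 40.

40


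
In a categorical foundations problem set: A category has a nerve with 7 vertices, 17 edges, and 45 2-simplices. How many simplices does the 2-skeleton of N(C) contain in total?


The 2-skeleton of the nerve N(C) consists of simplices in dimensions 0, 1, 2:
  |N(C)_0| = 7 (objects)
  |N(C)_1| = 17 (morphisms)
  |N(C)_2| = 45 (composable pairs)
Total = 7 + 17 + 45 = 69

69


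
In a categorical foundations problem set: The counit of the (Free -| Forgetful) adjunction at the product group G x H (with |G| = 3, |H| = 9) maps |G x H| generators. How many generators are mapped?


The counit epsilon_K: F(U(K)) -> K of the Free-Forgetful adjunction
maps |K| generators of F(U(K)) into K. For K = G x H (the product group),
|G x H| = |G| * |H|.
Total generators mapped = 3 * 9 = 27.

27


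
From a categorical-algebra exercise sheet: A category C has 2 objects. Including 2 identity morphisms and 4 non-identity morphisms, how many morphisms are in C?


Each object has an identity morphism, giving 2 identities.
Adding the 4 non-identity morphisms:
Total = 2 + 4 = 6

6


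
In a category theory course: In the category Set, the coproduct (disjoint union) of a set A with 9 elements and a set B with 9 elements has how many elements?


In Set, the coproduct A + B is the disjoint union.
|A + B| = |A| + |B| = 9 + 9 = 18

18


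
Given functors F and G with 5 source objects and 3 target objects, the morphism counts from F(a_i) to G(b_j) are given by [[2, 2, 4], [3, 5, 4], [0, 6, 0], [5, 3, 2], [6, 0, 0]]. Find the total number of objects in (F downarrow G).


Objects of (F downarrow G) are triples (a, b, h: F(a)->G(b)).
The count equals the sum of all entries in the hom-matrix.
sum(row 0) = 8
sum(row 1) = 12
sum(row 2) = 6
sum(row 3) = 10
sum(row 4) = 6
Grand total = 42

42


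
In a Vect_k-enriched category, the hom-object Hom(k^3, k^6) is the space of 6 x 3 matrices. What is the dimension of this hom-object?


In Vect-enriched categories, Hom(k^n, k^m) is the space of m x n matrices.
dim(Hom(k^3, k^6)) = 6 * 3 = 18

18


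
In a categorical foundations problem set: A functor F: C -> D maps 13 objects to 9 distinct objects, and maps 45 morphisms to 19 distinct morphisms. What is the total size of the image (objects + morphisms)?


The image of F consists of distinct objects and distinct morphisms.
|Im(F)| on objects = 9
|Im(F)| on morphisms = 19
Total image cardinality = 9 + 19 = 28

28


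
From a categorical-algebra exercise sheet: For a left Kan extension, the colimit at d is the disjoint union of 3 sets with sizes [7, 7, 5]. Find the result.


Pointwise, the left Kan extension (Lan_F H)(d) is the colimit, indexed
by the comma category (F downarrow d), of H composed with the
projection (F downarrow d) -> C. Here that colimit is given
as a coproduct (disjoint union) of sets, so its cardinality is the
sum of the sizes of the summands.
Coproduct of sets with sizes: 7 + 7 + 5
= 19

19


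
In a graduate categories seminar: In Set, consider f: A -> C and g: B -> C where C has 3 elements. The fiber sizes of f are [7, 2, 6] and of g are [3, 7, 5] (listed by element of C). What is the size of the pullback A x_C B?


The pullback A x_C B consists of pairs (a, b) with f(a) = g(b).
For each element c in C, the fiber product has |f^-1(c)| * |g^-1(c)| elements.
Summing over C: 7 * 3 + 2 * 7 + 6 * 5
= 21 + 14 + 30 = 65

65


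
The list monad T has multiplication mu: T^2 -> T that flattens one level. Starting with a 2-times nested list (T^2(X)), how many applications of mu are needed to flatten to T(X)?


Each application of mu: T^2 -> T removes one layer of nesting.
Starting at depth 2 (i.e., T^2(X)), we need to reach T(X).
Number of mu applications = 2 - 1 = 1

1


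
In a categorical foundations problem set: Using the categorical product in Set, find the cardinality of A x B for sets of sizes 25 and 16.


In Set, the product A x B is the Cartesian product.
By the universal property, |A x B| = |A| * |B|.
|A x B| = 25 * 16 = 400

400


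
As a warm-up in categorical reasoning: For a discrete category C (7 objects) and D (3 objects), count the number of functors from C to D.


A functor from a discrete category C to D is determined by
where each object maps. Each of the 7 objects of C can map
to any of the 3 objects of D independently.
Number of functors = 3^7 = 2187

2187


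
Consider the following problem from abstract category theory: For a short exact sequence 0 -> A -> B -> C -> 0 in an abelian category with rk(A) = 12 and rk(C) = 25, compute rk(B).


For a short exact sequence 0 -> A -> B -> C -> 0,
rank is additive: rank(B) = rank(A) + rank(C).
rank(B) = 12 + 25 = 37

37


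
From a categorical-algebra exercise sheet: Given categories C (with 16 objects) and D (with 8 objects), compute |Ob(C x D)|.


The product category C x D has objects that are pairs (c, d).
Number of pairs = |Ob(C)| * |Ob(D)| = 16 * 8 = 128

128


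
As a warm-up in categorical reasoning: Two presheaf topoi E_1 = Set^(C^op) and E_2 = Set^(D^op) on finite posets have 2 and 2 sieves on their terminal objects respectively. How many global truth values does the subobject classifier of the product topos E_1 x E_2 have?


In a product of presheaf topoi E_1 x E_2, the subobject classifier
is Omega = Omega_1 x Omega_2 (componentwise), so
|Omega(top)| = |Omega_1(top_1)| * |Omega_2(top_2)|.
= 2 * 2 = 4.

4


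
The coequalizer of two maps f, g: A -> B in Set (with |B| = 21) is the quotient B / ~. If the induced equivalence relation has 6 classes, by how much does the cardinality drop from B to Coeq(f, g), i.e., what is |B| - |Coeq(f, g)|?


The coequalizer Coeq(f, g) = B / ~ has one element per equivalence class.
|B| = 21, |Coeq(f, g)| = 6.
|B| - |Coeq(f, g)| = 21 - 6 = 15.

15


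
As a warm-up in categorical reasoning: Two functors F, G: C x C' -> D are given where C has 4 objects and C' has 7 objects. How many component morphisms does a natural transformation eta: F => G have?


A natural transformation eta: F => G assigns one component morphism per
object of the domain category.
The domain is the product category C x C', so
|Ob(C x C')| = |Ob(C)| * |Ob(C')| = 4 * 7 = 28.
Therefore eta has 28 component morphisms.

28


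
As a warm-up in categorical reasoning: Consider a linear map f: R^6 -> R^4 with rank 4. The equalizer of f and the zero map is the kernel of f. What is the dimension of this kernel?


The equalizer of f and the zero map is ker(f).
By the rank-nullity theorem: dim(ker(f)) = dim(domain) - rank(f).
dim(ker(f)) = 6 - 4 = 2

2


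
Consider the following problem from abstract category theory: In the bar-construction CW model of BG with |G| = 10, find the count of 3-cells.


In the bar-construction CW model of BG, the n-cells are indexed by
n-tuples [g_1|...|g_n] of non-identity elements of G (degenerate
simplices with some g_i = e do not contribute cells), so there are
(|G| - 1)^n n-cells.
For dim = 3 with |G| = 10:
cells = (10 - 1)^3 = 9^3 = 729

729


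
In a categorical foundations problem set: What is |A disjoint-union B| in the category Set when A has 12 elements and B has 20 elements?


In Set, the coproduct A + B is the disjoint union.
|A + B| = |A| + |B| = 12 + 20 = 32

32


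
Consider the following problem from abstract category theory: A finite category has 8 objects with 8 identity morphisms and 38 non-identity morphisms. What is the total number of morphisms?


Each object has an identity morphism, giving 8 identities.
Adding the 38 non-identity morphisms:
Total = 8 + 38 = 46

46


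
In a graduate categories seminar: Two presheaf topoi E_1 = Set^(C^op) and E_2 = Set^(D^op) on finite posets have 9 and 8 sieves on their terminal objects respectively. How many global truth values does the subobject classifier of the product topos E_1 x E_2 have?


In a product of presheaf topoi E_1 x E_2, the subobject classifier
is Omega = Omega_1 x Omega_2 (componentwise), so
|Omega(top)| = |Omega_1(top_1)| * |Omega_2(top_2)|.
= 9 * 8 = 72.

72


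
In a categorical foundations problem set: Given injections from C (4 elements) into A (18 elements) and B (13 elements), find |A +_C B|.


The pushout A +_C B identifies the images of C in A and B.
|A +_C B| = |A| + |B| - |C| (for injections).
= 18 + 13 - 4 = 27

27


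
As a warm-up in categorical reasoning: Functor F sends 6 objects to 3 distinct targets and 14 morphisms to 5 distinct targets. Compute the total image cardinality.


The image of F consists of distinct objects and distinct morphisms.
|Im(F)| on objects = 3
|Im(F)| on morphisms = 5
Total image cardinality = 3 + 5 = 8

8


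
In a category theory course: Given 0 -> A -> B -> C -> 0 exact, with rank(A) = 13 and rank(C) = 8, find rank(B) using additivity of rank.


For a short exact sequence 0 -> A -> B -> C -> 0,
rank is additive: rank(B) = rank(A) + rank(C).
rank(B) = 13 + 8 = 21

21


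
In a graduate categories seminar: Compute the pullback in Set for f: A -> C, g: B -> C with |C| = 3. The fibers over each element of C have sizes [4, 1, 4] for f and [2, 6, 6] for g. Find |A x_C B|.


The pullback A x_C B consists of pairs (a, b) with f(a) = g(b).
For each element c in C, the fiber product has |f^-1(c)| * |g^-1(c)| elements.
Summing over C: 4 * 2 + 1 * 6 + 4 * 6
= 8 + 6 + 24 = 38

38


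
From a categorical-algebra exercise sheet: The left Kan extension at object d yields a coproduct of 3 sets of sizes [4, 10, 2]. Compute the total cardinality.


Pointwise, the left Kan extension (Lan_F H)(d) is the colimit, indexed
by the comma category (F downarrow d), of H composed with the
projection (F downarrow d) -> C. Here that colimit is given
as a coproduct (disjoint union) of sets, so its cardinality is the
sum of the sizes of the summands.
Coproduct of sets with sizes: 4 + 10 + 2
= 16

16


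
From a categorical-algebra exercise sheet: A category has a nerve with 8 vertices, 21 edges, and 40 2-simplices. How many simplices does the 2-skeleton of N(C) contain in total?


The 2-skeleton of the nerve N(C) consists of simplices in dimensions 0, 1, 2:
  |N(C)_0| = 8 (objects)
  |N(C)_1| = 21 (morphisms)
  |N(C)_2| = 40 (composable pairs)
Total = 8 + 21 + 40 = 69

69


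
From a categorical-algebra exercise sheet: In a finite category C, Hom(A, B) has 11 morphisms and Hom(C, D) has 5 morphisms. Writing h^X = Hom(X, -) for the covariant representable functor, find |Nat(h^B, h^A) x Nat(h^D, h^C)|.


By the Yoneda lemma, Nat(h^B, h^A) is isomorphic to Hom(A, B),
so |Nat(h^B, h^A)| = |Hom(A, B)| and |Nat(h^D, h^C)| = |Hom(C, D)|.
|Hom(A, B)| = 11, |Hom(C, D)| = 5.
|Nat(h^B, h^A) x Nat(h^D, h^C)| = 11 * 5 = 55

55


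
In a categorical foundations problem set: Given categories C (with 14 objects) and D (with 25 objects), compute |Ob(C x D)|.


The product category C x D has objects that are pairs (c, d).
Number of pairs = |Ob(C)| * |Ob(D)| = 14 * 25 = 350

350


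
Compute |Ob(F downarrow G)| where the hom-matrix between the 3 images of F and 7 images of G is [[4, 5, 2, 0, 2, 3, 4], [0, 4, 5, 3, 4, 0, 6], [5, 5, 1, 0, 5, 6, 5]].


Objects of (F downarrow G) are triples (a, b, h: F(a)->G(b)).
The count equals the sum of all entries in the hom-matrix.
sum(row 0) = 20
sum(row 1) = 22
sum(row 2) = 27
Grand total = 69

69


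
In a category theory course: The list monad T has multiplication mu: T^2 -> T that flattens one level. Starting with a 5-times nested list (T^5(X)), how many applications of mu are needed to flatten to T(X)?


Each application of mu: T^2 -> T removes one layer of nesting.
Starting at depth 5 (i.e., T^5(X)), we need to reach T(X).
Number of mu applications = 5 - 1 = 4

4


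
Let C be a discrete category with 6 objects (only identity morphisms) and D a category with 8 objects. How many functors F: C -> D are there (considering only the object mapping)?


A functor from a discrete category C to D is determined by
where each object maps. Each of the 6 objects of C can map
to any of the 8 objects of D independently.
Number of functors = 8^6 = 262144

262144


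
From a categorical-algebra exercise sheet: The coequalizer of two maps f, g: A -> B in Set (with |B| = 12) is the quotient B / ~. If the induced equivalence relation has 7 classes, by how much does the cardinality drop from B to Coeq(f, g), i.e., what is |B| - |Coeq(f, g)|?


The coequalizer Coeq(f, g) = B / ~ has one element per equivalence class.
|B| = 12, |Coeq(f, g)| = 7.
|B| - |Coeq(f, g)| = 12 - 7 = 5.

5
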